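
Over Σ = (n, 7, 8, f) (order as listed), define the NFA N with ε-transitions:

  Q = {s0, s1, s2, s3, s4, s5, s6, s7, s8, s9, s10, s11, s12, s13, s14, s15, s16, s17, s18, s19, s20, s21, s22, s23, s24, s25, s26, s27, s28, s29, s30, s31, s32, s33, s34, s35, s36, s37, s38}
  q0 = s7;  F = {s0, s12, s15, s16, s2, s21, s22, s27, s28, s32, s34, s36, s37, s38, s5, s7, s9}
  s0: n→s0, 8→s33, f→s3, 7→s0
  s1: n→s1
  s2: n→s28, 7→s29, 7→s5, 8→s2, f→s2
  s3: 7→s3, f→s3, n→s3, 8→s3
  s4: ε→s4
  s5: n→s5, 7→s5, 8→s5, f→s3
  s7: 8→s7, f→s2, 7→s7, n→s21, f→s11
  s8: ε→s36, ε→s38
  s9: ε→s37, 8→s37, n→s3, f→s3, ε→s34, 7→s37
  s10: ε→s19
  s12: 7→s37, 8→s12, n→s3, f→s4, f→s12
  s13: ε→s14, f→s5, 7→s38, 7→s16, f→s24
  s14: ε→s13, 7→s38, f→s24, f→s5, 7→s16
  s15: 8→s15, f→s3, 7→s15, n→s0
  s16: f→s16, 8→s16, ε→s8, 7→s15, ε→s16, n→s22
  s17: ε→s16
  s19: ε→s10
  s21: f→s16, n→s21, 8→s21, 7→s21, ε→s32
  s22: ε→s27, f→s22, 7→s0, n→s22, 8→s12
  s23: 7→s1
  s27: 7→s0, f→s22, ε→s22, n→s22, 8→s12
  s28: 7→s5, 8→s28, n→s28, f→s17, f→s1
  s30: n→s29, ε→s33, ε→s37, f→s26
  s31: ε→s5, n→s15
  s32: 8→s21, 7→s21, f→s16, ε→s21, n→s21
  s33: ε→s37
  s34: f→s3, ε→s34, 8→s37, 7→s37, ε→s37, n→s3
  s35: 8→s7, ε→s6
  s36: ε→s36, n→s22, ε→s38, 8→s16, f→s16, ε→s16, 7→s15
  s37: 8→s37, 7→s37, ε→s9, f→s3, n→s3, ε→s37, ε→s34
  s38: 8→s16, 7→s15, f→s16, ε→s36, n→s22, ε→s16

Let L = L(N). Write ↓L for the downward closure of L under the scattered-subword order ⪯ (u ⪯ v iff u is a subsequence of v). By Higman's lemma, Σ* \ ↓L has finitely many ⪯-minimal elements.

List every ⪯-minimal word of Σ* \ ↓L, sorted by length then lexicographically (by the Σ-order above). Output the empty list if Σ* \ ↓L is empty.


|Q|=39, |F|=17, |δ|=121 (31 ε).
min D↑ (12 st, q0=0, F={8}): 0:n→1,7→0,8→0,f→2 1:n→1,7→1,8→1,f→3 2:n→4,7→5,8→2,f→2 3:n→6,7→7,8→3,f→3 4:n→4,7→5,8→4,f→3 5:n→5,7→5,8→5,f→8 6:n→6,7→9,8→10,f→6 7:n→9,7→7,8→7,f→8 8:n→8,7→8,8→8,f→8 9:n→9,7→9,8→11,f→8 10:n→8,7→11,8→10,f→10 11:n→8,7→11,8→11,f→8.
'f7f': run [25, 22, 9, 1] end={s3} — reject; 3/3 del acc.
'nfn8n': N↓-sim [25, 21, 17, 11, 7, 1] end={s3} — reject; 5/5 single-dels accept.
2 words, ⪯-incomp.

A = [f7f, nfn8n].


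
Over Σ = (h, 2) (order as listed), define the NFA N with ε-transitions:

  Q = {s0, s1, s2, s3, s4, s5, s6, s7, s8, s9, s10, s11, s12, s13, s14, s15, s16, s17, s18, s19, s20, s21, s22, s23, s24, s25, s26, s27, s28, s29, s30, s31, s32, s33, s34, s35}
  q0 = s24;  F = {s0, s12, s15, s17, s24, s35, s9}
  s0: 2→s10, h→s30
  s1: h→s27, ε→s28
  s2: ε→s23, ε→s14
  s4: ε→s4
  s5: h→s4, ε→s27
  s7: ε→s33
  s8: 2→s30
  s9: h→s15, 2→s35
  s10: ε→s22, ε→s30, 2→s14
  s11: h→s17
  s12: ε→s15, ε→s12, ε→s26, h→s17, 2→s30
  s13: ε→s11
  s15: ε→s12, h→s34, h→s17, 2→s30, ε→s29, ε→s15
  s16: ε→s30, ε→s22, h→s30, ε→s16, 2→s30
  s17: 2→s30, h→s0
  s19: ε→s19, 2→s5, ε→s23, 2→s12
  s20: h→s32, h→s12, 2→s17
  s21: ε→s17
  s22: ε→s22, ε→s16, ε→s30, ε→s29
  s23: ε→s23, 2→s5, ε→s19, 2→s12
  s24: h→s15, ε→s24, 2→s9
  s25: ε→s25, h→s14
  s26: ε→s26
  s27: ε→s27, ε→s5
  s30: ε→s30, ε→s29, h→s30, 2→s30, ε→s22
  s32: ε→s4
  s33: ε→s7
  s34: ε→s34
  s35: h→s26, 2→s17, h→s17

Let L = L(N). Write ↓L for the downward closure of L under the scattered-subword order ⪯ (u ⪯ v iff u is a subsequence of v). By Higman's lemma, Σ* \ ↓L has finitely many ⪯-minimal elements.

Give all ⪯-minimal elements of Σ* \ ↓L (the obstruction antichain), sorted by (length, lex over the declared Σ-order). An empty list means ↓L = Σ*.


A = [h2, hhhh, 2222, 22hhh, 222hh].

|Q|=36, |F|=7, |δ|=71 (38 ε).
min D↑ (7 st, q0=0, F={4}): 0:h→1,2→2 1:h→3,2→4 2:h→1,2→5 3:h→6,2→4 4:h→4,2→4 5:h→3,2→3 6:h→4,2→4.
'h2': run [15, 12, 6] end={s10,s14,s16,s22,s29,s30} — reject; 2/2 single-dels accept.
'hhhh': |S_i|=[15, 12, 9, 7, 4] end={s16,s22,s29,s30} rej; 4/4 del acc.
'2222': |S_i|=[15, 14, 10, 8, 6] end={s10,s14,s16,s22,s29,s30} ∉↓L; 4/4 single-dels accept.
'22hhh': run [15, 14, 10, 9, 7, 4] end={s16,s22,s29,s30} rej; 5/5 single-dels accept.
'222hh': |S_i|=[15, 14, 10, 8, 7, 4] end={s16,s22,s29,s30} rej; 5/5 deletions ∈↓L.
5 obstructions.


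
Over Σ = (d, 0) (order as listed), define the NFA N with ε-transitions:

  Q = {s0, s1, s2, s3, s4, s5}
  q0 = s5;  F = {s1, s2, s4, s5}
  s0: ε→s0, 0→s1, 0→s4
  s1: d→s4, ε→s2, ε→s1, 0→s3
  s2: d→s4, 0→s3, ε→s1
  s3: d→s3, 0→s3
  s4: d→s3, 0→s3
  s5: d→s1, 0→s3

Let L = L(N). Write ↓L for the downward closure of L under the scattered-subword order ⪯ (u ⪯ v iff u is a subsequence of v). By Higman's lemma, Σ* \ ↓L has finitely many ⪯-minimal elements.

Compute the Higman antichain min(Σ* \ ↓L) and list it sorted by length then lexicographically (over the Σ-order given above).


A = [0, ddd].

|Q|=6, |F|=4, |δ|=16 (4 ε).
min D↑ (4 st, q0=0, F={2}): 0:d→1,0→2 1:d→3,0→2 2:d→2,0→2 3:d→2,0→2.
'0': |S_i|=[5, 1] end={s3} ∉↓L; 1/1 del acc.
'ddd': run [5, 4, 2, 1] end={s3} ∉↓L; 3/3 single-dels accept.
2 words, ⪯-incomp.


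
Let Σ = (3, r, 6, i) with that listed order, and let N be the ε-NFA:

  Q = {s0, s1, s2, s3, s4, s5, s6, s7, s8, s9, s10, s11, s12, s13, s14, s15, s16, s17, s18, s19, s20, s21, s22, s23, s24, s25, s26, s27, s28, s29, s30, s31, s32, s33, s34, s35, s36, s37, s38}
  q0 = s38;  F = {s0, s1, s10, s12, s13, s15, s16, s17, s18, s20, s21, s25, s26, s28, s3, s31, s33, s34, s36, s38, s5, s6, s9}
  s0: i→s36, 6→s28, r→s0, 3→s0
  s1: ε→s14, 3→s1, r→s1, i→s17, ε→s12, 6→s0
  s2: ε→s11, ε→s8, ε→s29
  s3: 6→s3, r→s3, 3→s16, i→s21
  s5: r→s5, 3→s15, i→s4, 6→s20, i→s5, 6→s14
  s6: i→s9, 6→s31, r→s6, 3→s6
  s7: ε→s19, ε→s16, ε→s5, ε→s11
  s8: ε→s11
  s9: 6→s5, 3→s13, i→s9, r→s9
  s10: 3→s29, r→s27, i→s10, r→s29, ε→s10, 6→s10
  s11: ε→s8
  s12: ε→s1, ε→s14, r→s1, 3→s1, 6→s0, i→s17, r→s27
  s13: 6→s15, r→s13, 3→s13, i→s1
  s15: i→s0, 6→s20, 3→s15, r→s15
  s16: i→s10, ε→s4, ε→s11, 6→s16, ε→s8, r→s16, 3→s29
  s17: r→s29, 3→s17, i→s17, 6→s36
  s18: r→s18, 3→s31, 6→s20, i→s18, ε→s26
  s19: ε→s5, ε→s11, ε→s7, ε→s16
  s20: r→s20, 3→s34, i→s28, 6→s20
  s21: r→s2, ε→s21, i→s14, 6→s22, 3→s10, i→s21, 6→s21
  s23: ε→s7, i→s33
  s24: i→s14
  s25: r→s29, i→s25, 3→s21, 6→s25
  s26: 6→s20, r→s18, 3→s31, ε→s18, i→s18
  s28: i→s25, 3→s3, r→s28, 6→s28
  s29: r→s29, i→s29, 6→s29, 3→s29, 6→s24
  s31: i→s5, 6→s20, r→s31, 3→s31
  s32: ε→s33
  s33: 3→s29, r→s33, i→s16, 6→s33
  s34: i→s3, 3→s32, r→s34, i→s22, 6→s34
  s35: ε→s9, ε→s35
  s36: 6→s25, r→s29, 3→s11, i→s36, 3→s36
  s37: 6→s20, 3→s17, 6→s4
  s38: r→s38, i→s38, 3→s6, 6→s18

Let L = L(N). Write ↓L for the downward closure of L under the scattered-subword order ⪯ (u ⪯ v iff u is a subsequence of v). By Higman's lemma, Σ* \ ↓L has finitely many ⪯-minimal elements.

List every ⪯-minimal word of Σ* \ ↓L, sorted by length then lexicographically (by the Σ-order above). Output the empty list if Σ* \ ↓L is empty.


|Q|=39, |F|=23, |δ|=138 (28 ε).
min D↑ (22 st, q0=0, F={17}): 0:3→1,r→0,6→2,i→0 1:3→1,r→1,6→3,i→4 2:3→3,r→2,6→5,i→2 3:3→3,r→3,6→5,i→6 4:3→7,r→4,6→6,i→4 5:3→8,r→5,6→5,i→9 6:3→10,r→6,6→5,i→6 7:3→7,r→7,6→10,i→11 8:3→12,r→8,6→8,i→13 9:3→13,r→9,6→9,i→14 10:3→10,r→10,6→5,i→15 11:3→11,r→11,6→15,i→16 12:3→17,r→12,6→12,i→18 13:3→18,r→13,6→13,i→19 14:3→19,r→17,6→14,i→14 15:3→15,r→15,6→9,i→20 16:3→16,r→17,6→20,i→16 17:3→17,r→17,6→17,i→17 18:3→17,r→18,6→18,i→21 19:3→21,r→17,6→19,i→19 20:3→20,r→17,6→14,i→20 21:3→17,r→17,6→21,i→21 (ε-aug+det+¬).
'66333': run [33, 26, 19, 16, 11, 3] end={s14,s24,s29} — reject; 5/5 del acc.
'66iir': run [33, 26, 19, 15, 11, 7] end={s11,s14,s2,s24,s27,s29,s8} — reject; 5/5 deletions ∈↓L.
'3i3iir': |S_i|=[33, 30, 28, 26, 20, 13, 7] end={s11,s14,s2,s24,s27,s29,s8} rej; 6/6 deletions ∈↓L.
3 minimals (antichain).

Antichain: [66333, 66iir, 3i3iir].


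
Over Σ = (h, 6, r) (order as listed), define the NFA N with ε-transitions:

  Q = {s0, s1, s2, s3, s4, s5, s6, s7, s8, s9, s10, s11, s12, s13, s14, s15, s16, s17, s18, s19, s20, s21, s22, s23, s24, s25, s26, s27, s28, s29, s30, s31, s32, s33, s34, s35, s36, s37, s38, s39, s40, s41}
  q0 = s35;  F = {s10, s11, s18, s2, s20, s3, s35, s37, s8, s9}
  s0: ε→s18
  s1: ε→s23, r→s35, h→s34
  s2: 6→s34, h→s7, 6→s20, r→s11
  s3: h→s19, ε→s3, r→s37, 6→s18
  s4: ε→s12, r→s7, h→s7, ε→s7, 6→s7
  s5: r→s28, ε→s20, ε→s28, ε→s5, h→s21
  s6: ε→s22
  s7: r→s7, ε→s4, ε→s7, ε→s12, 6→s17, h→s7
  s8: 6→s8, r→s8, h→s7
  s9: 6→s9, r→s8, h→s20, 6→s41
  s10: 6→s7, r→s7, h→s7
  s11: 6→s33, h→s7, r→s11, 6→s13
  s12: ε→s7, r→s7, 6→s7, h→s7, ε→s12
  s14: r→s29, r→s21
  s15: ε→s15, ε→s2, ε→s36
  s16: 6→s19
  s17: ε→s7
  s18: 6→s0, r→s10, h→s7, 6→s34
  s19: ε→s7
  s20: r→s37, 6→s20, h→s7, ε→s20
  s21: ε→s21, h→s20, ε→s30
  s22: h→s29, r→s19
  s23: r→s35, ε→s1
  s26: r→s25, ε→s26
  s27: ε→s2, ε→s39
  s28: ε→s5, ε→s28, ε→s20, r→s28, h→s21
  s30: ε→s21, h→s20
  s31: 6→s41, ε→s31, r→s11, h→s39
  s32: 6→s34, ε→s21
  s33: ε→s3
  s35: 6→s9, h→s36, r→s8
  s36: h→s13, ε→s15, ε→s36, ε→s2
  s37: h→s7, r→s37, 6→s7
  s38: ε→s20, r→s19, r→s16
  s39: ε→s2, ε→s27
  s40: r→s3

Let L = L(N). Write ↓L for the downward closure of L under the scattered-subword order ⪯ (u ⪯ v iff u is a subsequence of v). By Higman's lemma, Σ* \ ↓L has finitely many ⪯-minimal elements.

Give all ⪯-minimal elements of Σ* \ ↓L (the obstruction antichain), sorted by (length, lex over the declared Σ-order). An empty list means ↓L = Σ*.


min(Σ*\↓L) = [hh, rh, h6r6, 6hr6, hr66rr].

|Q|=42, |F|=10, |δ|=105 (39 ε).
min D↑ (11 st, q0=0, F={4}): 0:h→1,6→2,r→3 1:h→4,6→5,r→6 2:h→5,6→2,r→3 3:h→4,6→3,r→3 4:h→4,6→4,r→4 5:h→4,6→5,r→7 6:h→4,6→8,r→6 7:h→4,6→4,r→7 8:h→4,6→9,r→7 9:h→4,6→9,r→10 10:h→4,6→4,r→4 (ε-aug+det+¬).
'hh': N↓-sim [22, 18, 6] end={s12,s13,s17,s19,s4,s7} rej; 2/2 single-dels accept.
'rh': N↓-sim [22, 15, 5] end={s12,s17,s19,s4,s7} rej; 2/2 del acc.
'h6r6': N↓-sim [22, 18, 14, 6, 4] end={s12,s17,s4,s7} rej; 4/4 deletions ∈↓L.
'6hr6': |S_i|=[22, 17, 7, 5, 4] end={s12,s17,s4,s7} — reject; 4/4 deletions ∈↓L.
'hr66rr': |S_i|=[22, 18, 14, 13, 8, 5, 4] end={s12,s17,s4,s7} ∉↓L; 6/6 single-dels accept.
5 minimals (antichain).


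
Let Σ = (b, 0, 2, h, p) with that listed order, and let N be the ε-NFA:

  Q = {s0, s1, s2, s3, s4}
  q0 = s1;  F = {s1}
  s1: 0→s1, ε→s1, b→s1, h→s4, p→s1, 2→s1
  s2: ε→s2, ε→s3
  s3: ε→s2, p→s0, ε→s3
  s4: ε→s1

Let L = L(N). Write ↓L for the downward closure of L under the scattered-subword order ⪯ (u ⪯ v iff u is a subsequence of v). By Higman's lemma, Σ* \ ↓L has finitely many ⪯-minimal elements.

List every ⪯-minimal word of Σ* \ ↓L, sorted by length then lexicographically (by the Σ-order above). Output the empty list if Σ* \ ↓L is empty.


|Q|=5, |F|=1, |δ|=12 (6 ε).
min D↑ (1 st, q0=0, F={}): 0:b→0,0→0,2→0,h→0,p→0.
L(D↑) = ∅ ⇒ ↓L = Σ*.

Antichain: [].


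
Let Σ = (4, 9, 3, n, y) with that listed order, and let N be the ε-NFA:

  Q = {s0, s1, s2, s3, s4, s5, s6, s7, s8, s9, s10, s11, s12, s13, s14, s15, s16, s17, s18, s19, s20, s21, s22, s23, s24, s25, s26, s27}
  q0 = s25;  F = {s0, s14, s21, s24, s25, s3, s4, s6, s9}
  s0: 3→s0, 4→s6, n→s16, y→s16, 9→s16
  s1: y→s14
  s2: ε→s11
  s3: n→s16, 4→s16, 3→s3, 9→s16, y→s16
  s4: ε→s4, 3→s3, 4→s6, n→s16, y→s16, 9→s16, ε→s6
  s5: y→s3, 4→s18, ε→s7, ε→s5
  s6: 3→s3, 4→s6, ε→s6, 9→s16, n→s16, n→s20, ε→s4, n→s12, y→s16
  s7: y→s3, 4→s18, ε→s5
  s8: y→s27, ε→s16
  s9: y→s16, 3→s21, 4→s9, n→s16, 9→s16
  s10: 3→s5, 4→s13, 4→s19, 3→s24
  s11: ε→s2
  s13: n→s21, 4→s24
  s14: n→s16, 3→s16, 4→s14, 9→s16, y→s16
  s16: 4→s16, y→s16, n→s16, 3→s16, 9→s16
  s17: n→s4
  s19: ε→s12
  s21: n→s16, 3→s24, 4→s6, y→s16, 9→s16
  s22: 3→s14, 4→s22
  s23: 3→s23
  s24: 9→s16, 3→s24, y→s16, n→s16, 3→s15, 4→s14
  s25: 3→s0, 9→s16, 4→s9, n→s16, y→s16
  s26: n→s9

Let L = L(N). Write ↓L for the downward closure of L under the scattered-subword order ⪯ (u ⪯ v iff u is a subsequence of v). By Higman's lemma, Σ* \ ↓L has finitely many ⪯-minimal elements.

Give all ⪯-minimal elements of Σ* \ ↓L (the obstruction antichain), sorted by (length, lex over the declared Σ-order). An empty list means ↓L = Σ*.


A = [9, n, y, 3434, 43343].

|Q|=28, |F|=9, |δ|=81 (11 ε).
min D↑ (9 st, q0=0, F={2}): 0:4→1,9→2,3→3,n→2,y→2 1:4→1,9→2,3→4,n→2,y→2 2:4→2,9→2,3→2,n→2,y→2 3:4→5,9→2,3→3,n→2,y→2 4:4→5,9→2,3→6,n→2,y→2 5:4→5,9→2,3→7,n→2,y→2 6:4→8,9→2,3→6,n→2,y→2 7:4→2,9→2,3→7,n→2,y→2 8:4→8,9→2,3→2,n→2,y→2 (ε-aug+det+¬).
'9': run [13, 1] end={s16} ∉↓L; 1/1 single-dels accept.
'n': run [13, 3] end={s12,s16,s20} ∉↓L; 1/1 single-dels accept.
'y': N↓-sim [13, 1] end={s16} ∉↓L; 1/1 single-dels accept.
'3434': run [13, 11, 7, 2, 1] end={s16} — reject; 4/4 single-dels accept.
'43343': N↓-sim [13, 11, 10, 5, 2, 1] end={s16} rej; 5/5 deletions ∈↓L.
5 obstructions.


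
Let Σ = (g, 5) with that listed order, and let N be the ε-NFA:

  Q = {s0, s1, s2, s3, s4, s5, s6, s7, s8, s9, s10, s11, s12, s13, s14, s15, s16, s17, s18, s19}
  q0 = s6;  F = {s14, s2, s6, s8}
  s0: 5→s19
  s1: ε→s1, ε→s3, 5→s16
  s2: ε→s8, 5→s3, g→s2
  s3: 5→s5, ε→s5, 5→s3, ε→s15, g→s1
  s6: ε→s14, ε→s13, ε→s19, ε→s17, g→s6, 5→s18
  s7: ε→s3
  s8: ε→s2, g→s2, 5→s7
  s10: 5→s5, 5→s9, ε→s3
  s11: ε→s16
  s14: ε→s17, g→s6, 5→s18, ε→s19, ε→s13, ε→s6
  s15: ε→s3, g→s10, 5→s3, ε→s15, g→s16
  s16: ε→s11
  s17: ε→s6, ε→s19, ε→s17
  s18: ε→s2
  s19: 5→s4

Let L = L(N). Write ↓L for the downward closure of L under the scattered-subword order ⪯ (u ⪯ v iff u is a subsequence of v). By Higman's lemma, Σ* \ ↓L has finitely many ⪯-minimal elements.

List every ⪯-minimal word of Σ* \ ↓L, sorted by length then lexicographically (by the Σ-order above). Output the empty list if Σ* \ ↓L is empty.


min(Σ*\↓L) = [55].

|Q|=20, |F|=4, |δ|=43 (24 ε).
min D↑ (3 st, q0=0, F={2}): 0:g→0,5→1 1:g→1,5→2 2:g→2,5→2 (ε-aug+det+¬).
'55': N↓-sim [18, 13, 9] end={s1,s10,s11,s15,s16,s3,s5,s7,s9} ∉↓L; 2/2 deletions ∈↓L.
1 minimals (antichain).


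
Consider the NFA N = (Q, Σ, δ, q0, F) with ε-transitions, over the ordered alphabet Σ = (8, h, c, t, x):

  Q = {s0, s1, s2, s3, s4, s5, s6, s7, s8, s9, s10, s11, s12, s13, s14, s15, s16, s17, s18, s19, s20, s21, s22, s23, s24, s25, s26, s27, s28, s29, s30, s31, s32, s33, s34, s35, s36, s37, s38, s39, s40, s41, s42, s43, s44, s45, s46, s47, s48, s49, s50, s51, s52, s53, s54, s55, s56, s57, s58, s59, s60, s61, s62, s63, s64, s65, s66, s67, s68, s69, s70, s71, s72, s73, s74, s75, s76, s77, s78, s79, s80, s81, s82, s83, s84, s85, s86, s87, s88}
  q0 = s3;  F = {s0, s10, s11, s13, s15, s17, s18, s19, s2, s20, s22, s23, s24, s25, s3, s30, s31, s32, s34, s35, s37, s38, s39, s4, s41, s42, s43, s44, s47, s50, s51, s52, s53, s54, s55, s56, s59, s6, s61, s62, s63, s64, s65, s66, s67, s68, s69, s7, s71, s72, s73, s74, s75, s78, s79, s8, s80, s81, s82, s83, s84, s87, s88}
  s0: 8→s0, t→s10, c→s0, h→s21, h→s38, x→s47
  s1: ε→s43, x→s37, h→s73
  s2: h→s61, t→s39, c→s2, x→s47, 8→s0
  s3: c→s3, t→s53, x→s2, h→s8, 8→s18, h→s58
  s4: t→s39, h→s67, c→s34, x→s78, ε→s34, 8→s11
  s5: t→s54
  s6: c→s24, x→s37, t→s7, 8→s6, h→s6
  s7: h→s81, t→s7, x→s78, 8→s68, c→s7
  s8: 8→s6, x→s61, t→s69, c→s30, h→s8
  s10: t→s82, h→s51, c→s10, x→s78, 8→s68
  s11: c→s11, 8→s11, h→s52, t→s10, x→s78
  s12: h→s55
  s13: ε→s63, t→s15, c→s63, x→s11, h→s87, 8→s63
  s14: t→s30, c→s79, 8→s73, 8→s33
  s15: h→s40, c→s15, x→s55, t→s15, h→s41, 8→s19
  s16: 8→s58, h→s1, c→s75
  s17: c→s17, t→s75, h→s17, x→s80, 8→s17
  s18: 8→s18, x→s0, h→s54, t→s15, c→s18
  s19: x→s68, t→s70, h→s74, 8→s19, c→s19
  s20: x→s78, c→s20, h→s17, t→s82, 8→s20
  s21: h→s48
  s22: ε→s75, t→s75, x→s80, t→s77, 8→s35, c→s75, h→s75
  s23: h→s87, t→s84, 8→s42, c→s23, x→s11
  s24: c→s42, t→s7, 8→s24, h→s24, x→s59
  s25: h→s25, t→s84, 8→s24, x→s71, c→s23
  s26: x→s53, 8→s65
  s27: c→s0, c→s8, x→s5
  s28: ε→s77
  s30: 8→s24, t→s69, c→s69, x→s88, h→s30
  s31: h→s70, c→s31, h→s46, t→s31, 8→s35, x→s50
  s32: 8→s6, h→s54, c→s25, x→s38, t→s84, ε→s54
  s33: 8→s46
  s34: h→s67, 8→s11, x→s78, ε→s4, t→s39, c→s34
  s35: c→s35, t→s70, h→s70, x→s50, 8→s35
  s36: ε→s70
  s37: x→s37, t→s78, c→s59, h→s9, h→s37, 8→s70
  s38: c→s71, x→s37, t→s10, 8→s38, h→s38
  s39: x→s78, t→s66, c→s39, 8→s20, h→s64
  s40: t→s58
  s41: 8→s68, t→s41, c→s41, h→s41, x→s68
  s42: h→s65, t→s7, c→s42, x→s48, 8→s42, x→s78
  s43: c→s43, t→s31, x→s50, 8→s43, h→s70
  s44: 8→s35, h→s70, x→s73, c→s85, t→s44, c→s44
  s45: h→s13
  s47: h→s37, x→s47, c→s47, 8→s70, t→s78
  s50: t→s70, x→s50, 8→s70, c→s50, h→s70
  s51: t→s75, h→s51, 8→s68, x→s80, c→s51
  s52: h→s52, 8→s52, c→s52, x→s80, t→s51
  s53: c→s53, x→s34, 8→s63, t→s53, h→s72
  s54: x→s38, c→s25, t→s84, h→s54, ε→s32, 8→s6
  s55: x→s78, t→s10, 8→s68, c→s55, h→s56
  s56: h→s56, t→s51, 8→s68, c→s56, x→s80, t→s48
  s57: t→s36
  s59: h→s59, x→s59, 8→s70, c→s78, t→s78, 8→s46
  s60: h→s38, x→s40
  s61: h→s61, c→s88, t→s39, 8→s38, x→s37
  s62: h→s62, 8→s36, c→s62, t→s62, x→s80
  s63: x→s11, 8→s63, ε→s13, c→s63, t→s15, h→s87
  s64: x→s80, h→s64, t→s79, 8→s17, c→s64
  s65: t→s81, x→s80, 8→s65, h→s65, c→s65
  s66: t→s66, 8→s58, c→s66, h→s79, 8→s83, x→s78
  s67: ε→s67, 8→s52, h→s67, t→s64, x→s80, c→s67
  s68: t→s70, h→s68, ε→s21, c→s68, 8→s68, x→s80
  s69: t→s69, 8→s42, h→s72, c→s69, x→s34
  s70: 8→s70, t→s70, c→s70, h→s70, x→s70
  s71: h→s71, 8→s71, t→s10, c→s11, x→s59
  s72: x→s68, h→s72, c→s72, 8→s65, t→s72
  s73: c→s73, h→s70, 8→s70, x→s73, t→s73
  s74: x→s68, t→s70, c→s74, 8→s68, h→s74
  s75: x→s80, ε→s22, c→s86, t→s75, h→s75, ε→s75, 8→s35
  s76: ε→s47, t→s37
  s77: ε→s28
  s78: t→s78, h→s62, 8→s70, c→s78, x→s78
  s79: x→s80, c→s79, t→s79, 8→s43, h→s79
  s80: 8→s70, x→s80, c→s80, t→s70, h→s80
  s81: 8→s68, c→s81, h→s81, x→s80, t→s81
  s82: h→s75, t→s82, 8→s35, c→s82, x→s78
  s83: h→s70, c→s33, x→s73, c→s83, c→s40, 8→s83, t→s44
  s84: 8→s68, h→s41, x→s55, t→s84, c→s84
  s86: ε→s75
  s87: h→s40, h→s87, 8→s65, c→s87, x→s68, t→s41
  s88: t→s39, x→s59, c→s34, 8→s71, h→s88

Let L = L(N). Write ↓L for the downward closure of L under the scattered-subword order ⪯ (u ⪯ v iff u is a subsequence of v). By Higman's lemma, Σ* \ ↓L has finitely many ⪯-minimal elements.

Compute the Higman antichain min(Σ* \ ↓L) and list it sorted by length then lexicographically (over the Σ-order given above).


|Q|=89, |F|=63, |δ|=375 (17 ε).
min D↑ (60 st, q0=0, F={38}): 0:8→1,h→2,c→0,t→3,x→4 1:8→1,h→5,c→1,t→6,x→7 2:8→8,h→2,c→9,t→10,x→11 3:8→12,h→13,c→3,t→3,x→14 4:8→7,h→11,c→4,t→15,x→16 5:8→8,h→5,c→17,t→18,x→19 6:8→20,h→21,c→6,t→6,x→22 7:8→7,h→19,c→7,t→23,x→16 8:8→8,h→8,c→24,t→25,x→26 9:8→24,h→9,c→10,t→10,x→27 10:8→28,h→13,c→10,t→10,x→14 11:8→19,h→11,c→27,t→15,x→26 12:8→12,h→29,c→12,t→6,x→30 13:8→31,h→13,c→13,t→13,x→32 14:8→30,h→33,c→14,t→15,x→34 15:8→35,h→36,c→15,t→37,x→34 16:8→38,h→26,c→16,t→34,x→16 17:8→24,h→17,c→39,t→18,x→40 18:8→32,h→21,c→18,t→18,x→22 19:8→19,h→19,c→40,t→23,x→26 20:8→20,h→41,c→20,t→38,x→32 21:8→32,h→21,c→21,t→21,x→32 22:8→32,h→42,c→22,t→23,x→34 23:8→32,h→43,c→23,t→44,x→34 24:8→24,h→24,c→28,t→25,x→45 25:8→32,h→46,c→25,t→25,x→34 26:8→38,h→26,c→45,t→34,x→26 27:8→40,h→27,c→14,t→15,x→45 28:8→28,h→31,c→28,t→25,x→34 29:8→31,h→29,c→29,t→21,x→32 30:8→30,h→47,c→30,t→23,x→34 31:8→31,h→31,c→31,t→46,x→48 32:8→32,h→32,c→32,t→38,x→48 33:8→47,h→33,c→33,t→36,x→48 34:8→38,h→49,c→34,t→34,x→34 35:8→35,h→50,c→35,t→44,x→34 36:8→50,h→36,c→36,t→51,x→48 37:8→52,h→51,c→37,t→37,x→34 38:8→38,h→38,c→38,t→38,x→38 39:8→28,h→29,c→39,t→18,x→30 40:8→40,h→40,c→30,t→23,x→45 41:8→32,h→41,c→41,t→38,x→32 42:8→32,h→42,c→42,t→43,x→48 43:8→32,h→43,c→43,t→53,x→48 44:8→54,h→53,c→44,t→44,x→34 45:8→38,h→45,c→34,t→34,x→45 46:8→32,h→46,c→46,t→46,x→48 47:8→47,h→47,c→47,t→43,x→48 48:8→38,h→48,c→48,t→38,x→48 49:8→38,h→49,c→49,t→49,x→48 50:8→50,h→50,c→50,t→53,x→48 51:8→55,h→51,c→51,t→51,x→48 52:8→52,h→38,c→52,t→56,x→57 53:8→54,h→53,c→53,t→53,x→48 54:8→54,h→38,c→54,t→38,x→58 55:8→55,h→38,c→55,t→59,x→58 56:8→54,h→38,c→56,t→56,x→57 57:8→38,h→38,c→57,t→57,x→57 58:8→38,h→38,c→58,t→38,x→58 59:8→54,h→38,c→59,t→59,x→58 (ε-aug+det+¬).
'xx8': run [76, 51, 12, 3] end={s36,s46,s70} rej; 3/3 del acc.
'8t8t': run [76, 60, 34, 10, 1] end={s70} ∉↓L; 4/4 single-dels accept.
'h8x8': |S_i|=[76, 66, 43, 12, 3] end={s36,s46,s70} rej; 4/4 deletions ∈↓L.
'thxt': run [76, 56, 32, 6, 1] end={s70} ∉↓L; 4/4 deletions ∈↓L.
'xtt8h': |S_i|=[76, 51, 34, 25, 14, 2] end={s46,s70} rej; 5/5 deletions ∈↓L.
'hcchxt': |S_i|=[76, 66, 58, 52, 32, 6, 1] end={s70} — reject; 6/6 del acc.
6 words, ⪯-incomp.

Antichain: [xx8, 8t8t, h8x8, thxt, xtt8h, hcchxt].


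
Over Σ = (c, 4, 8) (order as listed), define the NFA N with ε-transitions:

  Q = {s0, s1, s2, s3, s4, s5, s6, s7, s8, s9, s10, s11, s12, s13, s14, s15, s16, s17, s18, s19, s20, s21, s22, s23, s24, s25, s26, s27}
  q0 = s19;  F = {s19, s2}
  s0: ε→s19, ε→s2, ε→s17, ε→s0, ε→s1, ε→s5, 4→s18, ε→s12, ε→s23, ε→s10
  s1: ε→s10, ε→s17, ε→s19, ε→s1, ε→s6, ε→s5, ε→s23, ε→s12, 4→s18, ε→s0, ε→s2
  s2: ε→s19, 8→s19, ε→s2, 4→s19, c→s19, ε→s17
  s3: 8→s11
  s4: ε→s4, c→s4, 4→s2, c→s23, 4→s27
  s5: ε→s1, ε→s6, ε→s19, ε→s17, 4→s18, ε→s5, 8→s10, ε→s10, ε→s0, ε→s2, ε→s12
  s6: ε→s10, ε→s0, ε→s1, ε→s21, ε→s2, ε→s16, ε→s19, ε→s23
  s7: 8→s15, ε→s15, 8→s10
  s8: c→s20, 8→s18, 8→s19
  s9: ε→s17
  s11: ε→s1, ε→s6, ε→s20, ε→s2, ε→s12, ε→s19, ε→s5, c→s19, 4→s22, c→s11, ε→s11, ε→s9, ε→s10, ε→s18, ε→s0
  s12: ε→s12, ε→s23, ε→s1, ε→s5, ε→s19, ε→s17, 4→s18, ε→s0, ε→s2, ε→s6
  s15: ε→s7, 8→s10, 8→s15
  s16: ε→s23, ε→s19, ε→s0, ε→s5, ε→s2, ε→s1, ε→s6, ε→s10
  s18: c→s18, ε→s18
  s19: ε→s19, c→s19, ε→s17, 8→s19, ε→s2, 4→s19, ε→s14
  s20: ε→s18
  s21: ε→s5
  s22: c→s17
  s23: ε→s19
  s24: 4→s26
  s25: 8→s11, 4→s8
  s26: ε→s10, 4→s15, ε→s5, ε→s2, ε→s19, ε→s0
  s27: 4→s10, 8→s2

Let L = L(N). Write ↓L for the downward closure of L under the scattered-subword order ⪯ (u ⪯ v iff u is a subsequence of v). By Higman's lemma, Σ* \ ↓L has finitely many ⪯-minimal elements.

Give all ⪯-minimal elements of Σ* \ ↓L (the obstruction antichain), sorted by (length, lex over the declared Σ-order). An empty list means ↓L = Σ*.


|Q|=28, |F|=2, |δ|=119 (85 ε).
min D↑ (1 st, q0=0, F={}): 0:c→0,4→0,8→0 [Hopcroft].
L(D↑) = ∅ ⇒ ↓L = Σ*.

min(Σ*\↓L) = [].


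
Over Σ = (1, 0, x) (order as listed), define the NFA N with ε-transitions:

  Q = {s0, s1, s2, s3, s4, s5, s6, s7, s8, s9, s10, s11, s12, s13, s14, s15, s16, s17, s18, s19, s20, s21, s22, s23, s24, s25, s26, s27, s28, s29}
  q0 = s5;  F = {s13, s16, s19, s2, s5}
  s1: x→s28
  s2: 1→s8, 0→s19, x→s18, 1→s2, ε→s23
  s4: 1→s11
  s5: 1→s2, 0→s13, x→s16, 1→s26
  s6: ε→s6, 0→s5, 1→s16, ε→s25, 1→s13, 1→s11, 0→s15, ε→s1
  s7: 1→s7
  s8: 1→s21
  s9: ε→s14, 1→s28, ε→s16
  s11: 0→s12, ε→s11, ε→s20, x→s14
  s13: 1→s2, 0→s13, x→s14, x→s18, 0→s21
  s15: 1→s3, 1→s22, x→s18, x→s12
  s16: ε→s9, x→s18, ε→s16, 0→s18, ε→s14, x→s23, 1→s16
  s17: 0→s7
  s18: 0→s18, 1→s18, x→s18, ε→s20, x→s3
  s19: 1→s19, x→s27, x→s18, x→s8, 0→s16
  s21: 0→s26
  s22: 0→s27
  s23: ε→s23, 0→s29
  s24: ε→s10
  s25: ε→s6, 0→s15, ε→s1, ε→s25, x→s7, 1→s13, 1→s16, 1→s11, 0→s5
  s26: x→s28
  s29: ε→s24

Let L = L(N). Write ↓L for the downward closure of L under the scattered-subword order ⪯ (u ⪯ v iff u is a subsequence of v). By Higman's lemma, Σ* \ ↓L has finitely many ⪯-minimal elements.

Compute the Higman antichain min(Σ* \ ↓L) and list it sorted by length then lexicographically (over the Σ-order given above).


|Q|=30, |F|=5, |δ|=71 (18 ε).
min D↑ (6 st, q0=0, F={5}): 0:1→1,0→2,x→3 1:1→1,0→4,x→5 2:1→1,0→2,x→5 3:1→3,0→5,x→5 4:1→4,0→3,x→5 5:1→5,0→5,x→5 (ε-aug+det+¬).
'1x': run [19, 17, 12] end={s10,s18,s20,s21,s23,s24,s26,s27,s28,s29,s3,s8} — reject; 2/2 del acc.
'0x': |S_i|=[19, 18, 13] end={s10,s14,s18,s20,s21,s23,s24,s26,s27,s28,s29,s3,…} — reject; 2/2 deletions ∈↓L.
'x0': N↓-sim [19, 15, 8] end={s10,s18,s20,s24,s26,s28,s29,s3} ∉↓L; 2/2 del acc.
'xx': run [19, 15, 8] end={s10,s18,s20,s23,s24,s28,s29,s3} ∉↓L; 2/2 del acc.
'1000': run [19, 17, 16, 12, 6] end={s10,s18,s20,s24,s29,s3} ∉↓L; 4/4 single-dels accept.
5 minimals (antichain).

min(Σ*\↓L) = [1x, 0x, x0, xx, 1000].


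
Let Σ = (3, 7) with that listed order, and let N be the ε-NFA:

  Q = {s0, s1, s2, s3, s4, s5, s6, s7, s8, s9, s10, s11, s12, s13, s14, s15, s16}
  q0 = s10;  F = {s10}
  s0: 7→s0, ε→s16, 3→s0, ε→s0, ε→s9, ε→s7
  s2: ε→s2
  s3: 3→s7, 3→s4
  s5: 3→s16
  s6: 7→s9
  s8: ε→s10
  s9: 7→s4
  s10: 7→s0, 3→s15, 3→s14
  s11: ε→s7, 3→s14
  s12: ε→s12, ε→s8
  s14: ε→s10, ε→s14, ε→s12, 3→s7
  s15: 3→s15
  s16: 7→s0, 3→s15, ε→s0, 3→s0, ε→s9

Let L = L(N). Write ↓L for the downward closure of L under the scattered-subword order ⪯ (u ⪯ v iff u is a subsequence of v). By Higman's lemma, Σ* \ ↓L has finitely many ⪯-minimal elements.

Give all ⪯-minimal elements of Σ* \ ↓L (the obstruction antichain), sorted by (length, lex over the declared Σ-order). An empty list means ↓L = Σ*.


Antichain: [7].

|Q|=17, |F|=1, |δ|=30 (14 ε).
min D↑ (2 st, q0=0, F={1}): 0:3→0,7→1 1:3→1,7→1 (ε-aug+det+¬).
'7': N↓-sim [10, 6] end={s0,s15,s16,s4,s7,s9} ∉↓L; 1/1 del acc.
1 words, ⪯-incomp.


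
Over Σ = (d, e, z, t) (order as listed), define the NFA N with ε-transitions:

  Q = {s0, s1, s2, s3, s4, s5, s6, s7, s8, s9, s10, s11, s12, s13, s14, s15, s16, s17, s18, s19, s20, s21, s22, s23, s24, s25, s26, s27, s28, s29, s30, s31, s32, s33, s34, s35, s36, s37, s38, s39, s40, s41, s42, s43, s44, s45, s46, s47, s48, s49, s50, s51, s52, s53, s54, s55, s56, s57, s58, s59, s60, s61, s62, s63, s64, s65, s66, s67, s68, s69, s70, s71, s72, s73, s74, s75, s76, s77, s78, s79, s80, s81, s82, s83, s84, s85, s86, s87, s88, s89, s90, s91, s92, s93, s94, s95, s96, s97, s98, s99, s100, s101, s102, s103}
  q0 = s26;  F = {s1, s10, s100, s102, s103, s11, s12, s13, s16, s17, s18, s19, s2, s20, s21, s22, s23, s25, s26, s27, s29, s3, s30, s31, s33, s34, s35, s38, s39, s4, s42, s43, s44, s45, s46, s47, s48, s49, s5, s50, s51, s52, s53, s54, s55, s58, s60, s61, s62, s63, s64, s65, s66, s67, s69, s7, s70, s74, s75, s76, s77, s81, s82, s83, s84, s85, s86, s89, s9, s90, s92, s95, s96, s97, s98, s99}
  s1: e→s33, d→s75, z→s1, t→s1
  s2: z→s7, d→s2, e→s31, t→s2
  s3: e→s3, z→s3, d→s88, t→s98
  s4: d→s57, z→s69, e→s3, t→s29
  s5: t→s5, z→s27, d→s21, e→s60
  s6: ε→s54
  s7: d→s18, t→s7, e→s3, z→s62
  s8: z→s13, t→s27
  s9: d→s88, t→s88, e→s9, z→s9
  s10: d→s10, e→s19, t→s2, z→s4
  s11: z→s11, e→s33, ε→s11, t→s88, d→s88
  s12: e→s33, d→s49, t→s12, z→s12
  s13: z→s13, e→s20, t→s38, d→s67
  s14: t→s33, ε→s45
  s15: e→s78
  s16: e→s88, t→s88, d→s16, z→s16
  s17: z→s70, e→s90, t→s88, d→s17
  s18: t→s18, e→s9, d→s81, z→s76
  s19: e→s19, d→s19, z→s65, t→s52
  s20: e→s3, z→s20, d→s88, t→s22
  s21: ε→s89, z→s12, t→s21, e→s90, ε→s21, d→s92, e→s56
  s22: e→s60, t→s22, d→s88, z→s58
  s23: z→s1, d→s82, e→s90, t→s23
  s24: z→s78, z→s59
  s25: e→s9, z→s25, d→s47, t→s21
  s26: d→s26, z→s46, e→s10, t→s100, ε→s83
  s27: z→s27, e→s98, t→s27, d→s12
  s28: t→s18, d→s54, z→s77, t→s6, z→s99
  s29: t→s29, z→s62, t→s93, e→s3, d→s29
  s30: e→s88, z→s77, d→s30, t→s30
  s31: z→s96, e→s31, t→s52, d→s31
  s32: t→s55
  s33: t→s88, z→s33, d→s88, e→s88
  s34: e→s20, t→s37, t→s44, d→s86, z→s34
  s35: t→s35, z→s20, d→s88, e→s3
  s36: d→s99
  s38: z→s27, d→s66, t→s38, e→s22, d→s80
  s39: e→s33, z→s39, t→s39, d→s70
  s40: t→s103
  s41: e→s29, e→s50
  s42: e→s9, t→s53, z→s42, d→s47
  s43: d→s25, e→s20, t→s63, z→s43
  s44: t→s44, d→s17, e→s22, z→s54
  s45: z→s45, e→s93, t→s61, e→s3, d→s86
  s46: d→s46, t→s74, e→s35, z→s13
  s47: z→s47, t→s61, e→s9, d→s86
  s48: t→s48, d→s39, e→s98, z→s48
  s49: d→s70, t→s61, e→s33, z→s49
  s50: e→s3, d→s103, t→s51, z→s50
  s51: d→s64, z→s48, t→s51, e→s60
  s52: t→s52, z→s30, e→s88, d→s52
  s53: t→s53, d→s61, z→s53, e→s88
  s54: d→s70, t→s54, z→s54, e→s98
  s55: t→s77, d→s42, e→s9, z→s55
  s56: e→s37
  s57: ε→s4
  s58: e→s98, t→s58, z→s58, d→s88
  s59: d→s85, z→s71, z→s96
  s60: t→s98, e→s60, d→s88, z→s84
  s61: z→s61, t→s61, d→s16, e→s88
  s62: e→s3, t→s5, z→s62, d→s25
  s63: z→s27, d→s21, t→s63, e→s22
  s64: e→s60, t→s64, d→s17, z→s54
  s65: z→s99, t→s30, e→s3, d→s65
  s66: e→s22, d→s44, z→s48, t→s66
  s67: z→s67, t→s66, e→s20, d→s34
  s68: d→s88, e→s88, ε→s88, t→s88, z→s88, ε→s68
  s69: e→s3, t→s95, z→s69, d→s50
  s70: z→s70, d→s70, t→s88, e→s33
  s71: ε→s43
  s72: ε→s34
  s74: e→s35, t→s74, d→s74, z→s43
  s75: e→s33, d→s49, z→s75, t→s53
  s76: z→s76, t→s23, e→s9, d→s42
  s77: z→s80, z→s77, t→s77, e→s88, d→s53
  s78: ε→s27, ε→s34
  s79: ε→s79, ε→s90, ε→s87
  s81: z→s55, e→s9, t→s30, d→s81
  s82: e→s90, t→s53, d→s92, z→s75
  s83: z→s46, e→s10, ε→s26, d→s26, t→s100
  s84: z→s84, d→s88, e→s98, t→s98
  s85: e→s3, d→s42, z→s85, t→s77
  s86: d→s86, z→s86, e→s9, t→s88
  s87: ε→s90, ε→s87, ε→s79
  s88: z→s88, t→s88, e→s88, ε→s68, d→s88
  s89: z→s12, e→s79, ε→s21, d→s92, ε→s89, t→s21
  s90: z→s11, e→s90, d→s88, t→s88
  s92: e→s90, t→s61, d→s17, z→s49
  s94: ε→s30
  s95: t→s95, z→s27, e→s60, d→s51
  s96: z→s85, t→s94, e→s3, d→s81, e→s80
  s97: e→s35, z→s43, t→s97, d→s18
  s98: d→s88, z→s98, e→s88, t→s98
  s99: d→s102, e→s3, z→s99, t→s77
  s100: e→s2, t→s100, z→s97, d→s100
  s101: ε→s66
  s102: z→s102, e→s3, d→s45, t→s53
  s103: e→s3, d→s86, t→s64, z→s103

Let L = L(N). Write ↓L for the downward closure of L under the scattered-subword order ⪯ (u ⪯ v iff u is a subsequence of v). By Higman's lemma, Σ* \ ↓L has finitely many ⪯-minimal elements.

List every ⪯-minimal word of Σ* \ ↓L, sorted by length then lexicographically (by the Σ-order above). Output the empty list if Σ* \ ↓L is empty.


Antichain: [zed, eete, tzdet, zzdddt, zztzee, tzddte].

|Q|=104, |F|=76, |δ|=364 (25 ε).
min D↑ (75 st, q0=0, F={18}): 0:d→0,e→1,z→2,t→3 1:d→1,e→4,z→5,t→6 2:d→2,e→7,z→8,t→9 3:d→3,e→6,z→10,t→3 4:d→4,e→4,z→11,t→12 5:d→5,e→13,z→14,t→15 6:d→6,e→16,z→17,t→6 7:d→18,e→13,z→19,t→7 8:d→20,e→19,z→8,t→21 9:d→9,e→7,z→22,t→9 10:d→23,e→7,z→22,t→10 11:d→11,e→13,z→24,t→25 12:d→12,e→18,z→25,t→12 13:d→18,e→13,z→13,t→26 14:d→27,e→13,z→14,t→28 15:d→15,e→13,z→29,t→15 16:d→16,e→16,z→30,t→12 17:d→23,e→13,z→29,t→17 18:d→18,e→18,z→18,t→18 19:d→18,e→13,z→19,t→31 20:d→32,e→19,z→20,t→33 21:d→33,e→31,z→34,t→21 22:d→35,e→19,z→22,t→36 23:d→37,e→38,z→39,t→23 24:d→40,e→13,z→24,t→41 25:d→25,e→18,z→41,t→25 26:d→18,e→18,z→26,t→26 27:d→42,e→13,z→27,t→43 28:d→43,e→44,z→34,t→28 29:d→35,e→13,z→29,t→45 30:d→37,e→13,z→46,t→25 31:d→18,e→44,z→47,t→31 32:d→48,e→19,z→32,t→49 33:d→49,e→31,z→50,t→33 34:d→51,e→26,z→34,t→34 35:d→52,e→38,z→35,t→53 36:d→53,e→31,z→34,t→36 37:d→37,e→38,z→54,t→25 38:d→18,e→38,z→38,t→18 39:d→55,e→38,z→39,t→56 40:d→57,e→13,z→40,t→58 41:d→58,e→18,z→41,t→41 42:d→48,e→13,z→42,t→59 43:d→59,e→44,z→50,t→43 44:d→18,e→44,z→60,t→26 45:d→53,e→44,z→34,t→45 46:d→55,e→13,z→46,t→41 47:d→18,e→26,z→47,t→47 48:d→48,e→38,z→48,t→18 49:d→61,e→31,z→62,t→49 50:d→63,e→26,z→50,t→50 51:d→64,e→65,z→51,t→51 52:d→48,e→38,z→52,t→66 53:d→67,e→68,z→51,t→53 54:d→55,e→38,z→54,t→41 55:d→52,e→38,z→55,t→58 56:d→69,e→68,z→70,t→56 57:d→48,e→13,z→57,t→66 58:d→66,e→18,z→58,t→58 59:d→61,e→44,z→62,t→59 60:d→18,e→26,z→60,t→26 61:d→61,e→68,z→71,t→18 62:d→71,e→26,z→62,t→62 63:d→71,e→65,z→63,t→63 64:d→71,e→65,z→64,t→66 65:d→18,e→18,z→65,t→18 66:d→72,e→18,z→66,t→66 67:d→61,e→68,z→64,t→66 68:d→18,e→68,z→73,t→18 69:d→67,e→68,z→74,t→58 70:d→74,e→65,z→70,t→70 71:d→71,e→65,z→71,t→18 72:d→72,e→18,z→72,t→18 73:d→18,e→65,z→73,t→18 74:d→64,e→65,z→74,t→58 (ε-aug+det+¬).
'zed': |S_i|=[86, 78, 20, 2] end={s68,s88} — reject; 3/3 deletions ∈↓L.
'eete': N↓-sim [86, 72, 36, 11, 2] end={s68,s88} — reject; 4/4 del acc.
'tzdet': N↓-sim [86, 69, 56, 36, 10, 2] end={s68,s88} rej; 5/5 single-dels accept.
'zzdddt': N↓-sim [86, 78, 64, 48, 30, 10, 2] end={s68,s88} ∉↓L; 6/6 del acc.
'zztzee': N↓-sim [86, 78, 64, 42, 21, 4, 2] end={s68,s88} — reject; 6/6 single-dels accept.
'tzddte': N↓-sim [86, 69, 56, 36, 23, 8, 2] end={s68,s88} rej; 6/6 single-dels accept.
6 minimals (antichain).


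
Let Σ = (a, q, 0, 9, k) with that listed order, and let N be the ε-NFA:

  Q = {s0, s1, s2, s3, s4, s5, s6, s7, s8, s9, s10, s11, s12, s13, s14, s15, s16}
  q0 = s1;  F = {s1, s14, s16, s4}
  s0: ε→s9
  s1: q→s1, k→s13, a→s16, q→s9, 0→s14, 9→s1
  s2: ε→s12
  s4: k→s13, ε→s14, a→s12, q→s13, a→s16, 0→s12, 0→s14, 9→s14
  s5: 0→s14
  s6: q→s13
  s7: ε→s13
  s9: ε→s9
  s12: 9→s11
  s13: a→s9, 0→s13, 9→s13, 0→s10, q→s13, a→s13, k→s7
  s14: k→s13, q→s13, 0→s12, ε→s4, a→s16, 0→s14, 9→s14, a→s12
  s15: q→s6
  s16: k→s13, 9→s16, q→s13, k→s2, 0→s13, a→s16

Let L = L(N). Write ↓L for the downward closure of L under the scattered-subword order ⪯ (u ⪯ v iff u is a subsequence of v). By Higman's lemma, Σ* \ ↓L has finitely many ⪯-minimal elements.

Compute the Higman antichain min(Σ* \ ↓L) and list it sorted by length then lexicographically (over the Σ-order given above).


|Q|=17, |F|=4, |δ|=43 (6 ε).
min D↑ (4 st, q0=0, F={3}): 0:a→1,q→0,0→2,9→0,k→3 1:a→1,q→3,0→3,9→1,k→3 2:a→1,q→3,0→2,9→2,k→3 3:a→3,q→3,0→3,9→3,k→3 [Hopcroft].
'k': N↓-sim [11, 7] end={s10,s11,s12,s13,s2,s7,s9} — reject; 1/1 deletions ∈↓L.
'aq': N↓-sim [11, 8, 4] end={s10,s13,s7,s9} ∉↓L; 2/2 single-dels accept.
'a0': run [11, 8, 4] end={s10,s13,s7,s9} — reject; 2/2 del acc.
'0q': |S_i|=[11, 10, 4] end={s10,s13,s7,s9} rej; 2/2 del acc.
4 minimals (antichain).

Antichain: [k, aq, a0, 0q].


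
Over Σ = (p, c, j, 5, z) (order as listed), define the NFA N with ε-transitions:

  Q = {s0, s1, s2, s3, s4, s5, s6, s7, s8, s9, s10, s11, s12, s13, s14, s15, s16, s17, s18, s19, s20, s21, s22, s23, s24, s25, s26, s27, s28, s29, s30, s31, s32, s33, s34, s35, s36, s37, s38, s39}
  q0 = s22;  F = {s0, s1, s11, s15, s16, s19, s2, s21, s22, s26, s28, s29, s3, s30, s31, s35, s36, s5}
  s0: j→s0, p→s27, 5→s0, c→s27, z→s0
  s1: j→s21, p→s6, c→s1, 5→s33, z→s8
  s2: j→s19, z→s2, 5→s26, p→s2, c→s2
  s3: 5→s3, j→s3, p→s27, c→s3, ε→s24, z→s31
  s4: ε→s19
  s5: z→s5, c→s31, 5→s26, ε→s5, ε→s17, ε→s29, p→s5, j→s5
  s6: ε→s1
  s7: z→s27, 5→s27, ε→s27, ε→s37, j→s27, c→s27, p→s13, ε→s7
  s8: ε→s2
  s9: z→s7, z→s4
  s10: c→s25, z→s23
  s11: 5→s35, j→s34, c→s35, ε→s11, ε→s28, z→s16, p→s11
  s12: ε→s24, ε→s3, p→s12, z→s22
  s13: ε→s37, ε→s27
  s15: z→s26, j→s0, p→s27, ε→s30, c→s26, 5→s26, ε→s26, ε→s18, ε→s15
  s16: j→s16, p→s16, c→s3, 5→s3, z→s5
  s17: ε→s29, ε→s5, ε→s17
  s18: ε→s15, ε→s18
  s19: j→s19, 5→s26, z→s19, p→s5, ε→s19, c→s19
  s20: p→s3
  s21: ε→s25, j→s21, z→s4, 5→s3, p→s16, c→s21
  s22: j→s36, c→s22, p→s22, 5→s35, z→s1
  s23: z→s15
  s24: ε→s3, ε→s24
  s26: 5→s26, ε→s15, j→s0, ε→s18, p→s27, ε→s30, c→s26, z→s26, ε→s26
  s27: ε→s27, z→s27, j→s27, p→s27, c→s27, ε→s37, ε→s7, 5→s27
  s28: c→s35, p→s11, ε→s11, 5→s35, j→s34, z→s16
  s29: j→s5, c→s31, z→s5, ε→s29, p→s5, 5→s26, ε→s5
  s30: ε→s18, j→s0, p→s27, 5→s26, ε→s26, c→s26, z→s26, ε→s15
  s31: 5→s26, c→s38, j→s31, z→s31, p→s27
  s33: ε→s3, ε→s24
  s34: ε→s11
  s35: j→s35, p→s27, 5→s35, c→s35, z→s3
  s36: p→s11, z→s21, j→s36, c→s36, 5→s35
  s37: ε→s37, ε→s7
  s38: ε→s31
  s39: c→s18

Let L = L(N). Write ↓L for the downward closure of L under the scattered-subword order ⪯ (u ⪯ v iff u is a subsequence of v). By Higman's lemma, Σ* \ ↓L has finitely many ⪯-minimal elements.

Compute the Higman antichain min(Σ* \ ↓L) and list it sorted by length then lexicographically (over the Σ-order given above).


|Q|=40, |F|=18, |δ|=157 (48 ε).
min D↑ (15 st, q0=0, F={6}): 0:p→0,c→0,j→1,5→2,z→3 1:p→4,c→1,j→1,5→2,z→5 2:p→6,c→2,j→2,5→2,z→7 3:p→3,c→3,j→5,5→7,z→8 4:p→4,c→2,j→4,5→2,z→9 5:p→9,c→5,j→5,5→7,z→10 6:p→6,c→6,j→6,5→6,z→6 7:p→6,c→7,j→7,5→7,z→11 8:p→8,c→8,j→10,5→12,z→8 9:p→9,c→7,j→9,5→7,z→13 10:p→13,c→10,j→10,5→12,z→10 11:p→6,c→11,j→11,5→12,z→11 12:p→6,c→12,j→14,5→12,z→12 13:p→13,c→11,j→13,5→12,z→13 14:p→6,c→6,j→14,5→14,z→14 [Hopcroft].
'5p': N↓-sim [32, 15, 4] end={s13,s27,s37,s7} ∉↓L; 2/2 deletions ∈↓L.
'jpcp': run [32, 26, 21, 14, 4] end={s13,s27,s37,s7} — reject; 4/4 del acc.
'zz5jc': N↓-sim [32, 26, 18, 9, 5, 4] end={s13,s27,s37,s7} — reject; 5/5 single-dels accept.
3 words, ⪯-incomp.

Antichain: [5p, jpcp, zz5jc].
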